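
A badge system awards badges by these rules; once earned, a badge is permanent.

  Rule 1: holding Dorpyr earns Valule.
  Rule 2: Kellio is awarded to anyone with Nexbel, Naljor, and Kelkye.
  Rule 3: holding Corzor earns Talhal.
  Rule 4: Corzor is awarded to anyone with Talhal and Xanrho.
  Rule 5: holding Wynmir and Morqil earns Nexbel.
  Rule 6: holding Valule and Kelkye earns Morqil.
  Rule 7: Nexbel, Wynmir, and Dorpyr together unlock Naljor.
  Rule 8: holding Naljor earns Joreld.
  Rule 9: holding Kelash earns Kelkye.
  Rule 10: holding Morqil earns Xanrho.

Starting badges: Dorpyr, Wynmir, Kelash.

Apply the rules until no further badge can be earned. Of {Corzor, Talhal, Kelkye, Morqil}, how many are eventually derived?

With Kelash, Kelkye is earned (Rule 9).
With Dorpyr, Valule is earned (Rule 1).
With Valule and Kelkye, Morqil is earned (Rule 6).
Corzor would need Talhal and Xanrho (Rule 4), but Talhal is never earned.
Talhal would need Corzor (Rule 3), but Corzor is never earned.
Kelkye: reached.
Morqil: reached.
Reached: Kelkye and Morqil — 2 of the 4.

2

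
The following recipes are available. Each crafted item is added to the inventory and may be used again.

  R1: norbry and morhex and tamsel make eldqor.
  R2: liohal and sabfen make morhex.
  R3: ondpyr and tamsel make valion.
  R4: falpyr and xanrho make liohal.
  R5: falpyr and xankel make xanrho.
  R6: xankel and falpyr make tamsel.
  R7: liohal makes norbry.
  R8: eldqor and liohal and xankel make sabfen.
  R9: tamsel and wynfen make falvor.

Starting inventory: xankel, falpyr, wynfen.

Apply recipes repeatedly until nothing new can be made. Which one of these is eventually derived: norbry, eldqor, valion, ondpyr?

Using R5, falpyr and xankel make xanrho.
falpyr and xanrho → liohal (R4).
liohal → norbry (R7).
eldqor would need norbry, morhex, and tamsel (R1), but morhex is never obtained. No rule produces ondpyr, and it is not given. valion would need ondpyr and tamsel (R3), but ondpyr is never obtained.

norbry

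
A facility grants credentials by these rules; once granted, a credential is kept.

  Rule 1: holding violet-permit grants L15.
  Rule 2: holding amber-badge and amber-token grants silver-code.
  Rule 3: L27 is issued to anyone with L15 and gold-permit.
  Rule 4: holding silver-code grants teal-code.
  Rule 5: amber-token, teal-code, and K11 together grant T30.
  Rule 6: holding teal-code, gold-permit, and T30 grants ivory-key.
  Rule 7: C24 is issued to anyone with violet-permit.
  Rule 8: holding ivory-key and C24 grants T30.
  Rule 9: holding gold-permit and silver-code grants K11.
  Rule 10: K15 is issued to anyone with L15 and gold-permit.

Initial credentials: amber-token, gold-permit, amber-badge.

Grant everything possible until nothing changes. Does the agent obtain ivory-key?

Yes

Holding amber-badge and amber-token grants silver-code (Rule 2).
Holding gold-permit and silver-code grants K11 (Rule 9).
Holding silver-code grants teal-code (Rule 4).
Holding amber-token, teal-code, and K11 grants T30 (Rule 5).
Holding teal-code, gold-permit, and T30 grants ivory-key (Rule 6).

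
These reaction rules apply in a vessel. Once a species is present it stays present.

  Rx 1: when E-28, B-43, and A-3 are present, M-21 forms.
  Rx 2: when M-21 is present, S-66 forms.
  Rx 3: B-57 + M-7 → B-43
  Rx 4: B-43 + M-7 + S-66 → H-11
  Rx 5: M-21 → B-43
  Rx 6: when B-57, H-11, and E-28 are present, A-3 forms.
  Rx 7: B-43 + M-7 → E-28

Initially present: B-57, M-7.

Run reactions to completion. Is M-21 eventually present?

No

M-21 would need E-28, B-43, and A-3 (Rx 1), but A-3 never forms.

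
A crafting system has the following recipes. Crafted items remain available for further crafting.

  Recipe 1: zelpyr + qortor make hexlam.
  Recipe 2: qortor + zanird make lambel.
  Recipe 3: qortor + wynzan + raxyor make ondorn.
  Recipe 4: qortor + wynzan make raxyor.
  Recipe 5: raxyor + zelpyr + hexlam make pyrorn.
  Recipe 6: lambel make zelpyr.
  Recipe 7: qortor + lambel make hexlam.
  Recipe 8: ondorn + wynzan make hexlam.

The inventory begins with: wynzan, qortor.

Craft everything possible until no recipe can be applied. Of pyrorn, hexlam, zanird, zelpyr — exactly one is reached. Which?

Using Recipe 4, qortor and wynzan make raxyor.
qortor + wynzan + raxyor → ondorn (Recipe 3).
Using Recipe 8, ondorn and wynzan make hexlam.
zelpyr would need lambel (Recipe 6), but lambel is never obtained. No rule produces zanird, and it is not given. pyrorn would need raxyor, zelpyr, and hexlam (Recipe 5), but zelpyr is never obtained.

hexlam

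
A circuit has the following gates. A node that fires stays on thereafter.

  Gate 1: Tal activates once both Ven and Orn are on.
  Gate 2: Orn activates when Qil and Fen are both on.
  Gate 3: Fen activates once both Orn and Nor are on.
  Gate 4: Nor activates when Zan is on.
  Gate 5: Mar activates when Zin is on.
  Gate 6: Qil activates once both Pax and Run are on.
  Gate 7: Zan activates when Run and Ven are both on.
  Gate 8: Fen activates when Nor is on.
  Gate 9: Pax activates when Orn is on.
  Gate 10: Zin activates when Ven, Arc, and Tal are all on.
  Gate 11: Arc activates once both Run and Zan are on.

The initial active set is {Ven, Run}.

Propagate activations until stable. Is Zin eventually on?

No

Zin would need Ven, Arc, and Tal (Gate 10), but Tal never turns on.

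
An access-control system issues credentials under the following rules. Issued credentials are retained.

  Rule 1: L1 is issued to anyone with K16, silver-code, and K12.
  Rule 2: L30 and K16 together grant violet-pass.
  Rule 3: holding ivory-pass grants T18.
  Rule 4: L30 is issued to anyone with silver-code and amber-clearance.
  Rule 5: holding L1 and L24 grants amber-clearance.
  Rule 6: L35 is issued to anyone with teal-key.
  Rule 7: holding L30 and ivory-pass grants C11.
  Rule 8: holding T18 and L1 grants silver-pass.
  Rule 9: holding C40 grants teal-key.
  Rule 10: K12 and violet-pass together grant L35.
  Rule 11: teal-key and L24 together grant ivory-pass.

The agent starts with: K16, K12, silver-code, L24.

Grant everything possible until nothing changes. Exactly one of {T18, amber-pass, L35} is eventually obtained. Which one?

L35

Holding K16, silver-code, and K12 grants L1 (Rule 1).
Holding L1 and L24 grants amber-clearance (Rule 5).
Holding silver-code and amber-clearance grants L30 (Rule 4).
Holding L30 and K16 grants violet-pass (Rule 2).
Holding K12 and violet-pass grants L35 (Rule 10).
No rule produces amber-pass, and it is not given. T18 would need ivory-pass (Rule 3), but ivory-pass is never granted.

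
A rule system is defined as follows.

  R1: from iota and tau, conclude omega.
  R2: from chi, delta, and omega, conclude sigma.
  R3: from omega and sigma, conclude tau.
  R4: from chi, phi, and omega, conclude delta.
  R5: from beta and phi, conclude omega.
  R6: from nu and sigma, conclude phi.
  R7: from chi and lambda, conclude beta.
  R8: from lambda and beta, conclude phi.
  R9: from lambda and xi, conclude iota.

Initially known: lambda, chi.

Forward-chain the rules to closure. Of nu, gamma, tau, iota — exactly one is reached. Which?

chi and lambda hold, so beta follows (R7).
lambda and beta hold, so phi follows (R8).
From beta and phi, R5 gives omega.
From chi, phi, and omega, R4 gives delta.
chi, delta, and omega hold, so sigma follows (R2).
From omega and sigma, R3 gives tau.
No rule produces gamma, and it is not given. No rule produces nu, and it is not given. iota would need lambda and xi (R9), but xi is never established.

tau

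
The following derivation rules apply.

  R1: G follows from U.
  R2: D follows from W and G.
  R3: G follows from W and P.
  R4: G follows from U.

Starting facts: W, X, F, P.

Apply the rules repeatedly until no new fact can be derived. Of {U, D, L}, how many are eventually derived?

From W and P, R3 gives G.
From W and G, R2 gives D.
No rule produces U, and it is not given.
D: reached.
No rule produces L, and it is not given.
Reached: D — 1 of the 3.

1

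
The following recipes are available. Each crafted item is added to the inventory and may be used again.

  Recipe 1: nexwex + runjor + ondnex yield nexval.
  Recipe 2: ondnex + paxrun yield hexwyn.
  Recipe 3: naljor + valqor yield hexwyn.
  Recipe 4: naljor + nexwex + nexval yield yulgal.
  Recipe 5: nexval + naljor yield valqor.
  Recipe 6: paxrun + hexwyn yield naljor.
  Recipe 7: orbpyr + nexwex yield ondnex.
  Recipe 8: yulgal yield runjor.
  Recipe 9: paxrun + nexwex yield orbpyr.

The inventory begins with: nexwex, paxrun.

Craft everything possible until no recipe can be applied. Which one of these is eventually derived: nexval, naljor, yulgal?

naljor

Using Recipe 9, paxrun and nexwex make orbpyr.
Using Recipe 7, orbpyr and nexwex make ondnex.
ondnex + paxrun → hexwyn (Recipe 2).
Using Recipe 6, paxrun and hexwyn make naljor.
yulgal would need naljor, nexwex, and nexval (Recipe 4), but nexval is never obtained. nexval would need nexwex, runjor, and ondnex (Recipe 1), but runjor is never obtained.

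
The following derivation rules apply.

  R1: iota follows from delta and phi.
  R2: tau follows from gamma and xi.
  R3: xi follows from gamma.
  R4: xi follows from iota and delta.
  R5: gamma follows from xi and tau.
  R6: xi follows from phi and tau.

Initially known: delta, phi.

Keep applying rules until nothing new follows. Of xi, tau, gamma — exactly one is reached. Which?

From delta and phi, R1 gives iota.
From iota and delta, R4 gives xi.
tau would need gamma and xi (R2), but gamma is never established. gamma would need xi and tau (R5), but tau is never established.

xi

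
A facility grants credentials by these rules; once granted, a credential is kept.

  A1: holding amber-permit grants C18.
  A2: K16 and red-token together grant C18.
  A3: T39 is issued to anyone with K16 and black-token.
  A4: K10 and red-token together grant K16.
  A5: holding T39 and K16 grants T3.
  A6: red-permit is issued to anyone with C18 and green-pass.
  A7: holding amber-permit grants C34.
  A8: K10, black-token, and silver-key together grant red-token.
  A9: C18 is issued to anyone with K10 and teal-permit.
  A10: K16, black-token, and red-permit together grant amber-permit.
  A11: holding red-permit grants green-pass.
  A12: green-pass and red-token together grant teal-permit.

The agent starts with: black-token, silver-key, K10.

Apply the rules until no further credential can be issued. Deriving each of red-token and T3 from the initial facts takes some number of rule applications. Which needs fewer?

red-token: Holding K10, black-token, and silver-key grants red-token (A8). [1 rule application]
T3: Holding K10, black-token, and silver-key grants red-token (A8). Holding K10 and red-token grants K16 (A4). Holding K16 and black-token grants T39 (A3). Holding T39 and K16 grants T3 (A5). [4 rule applications]
red-token needs fewer.

red-token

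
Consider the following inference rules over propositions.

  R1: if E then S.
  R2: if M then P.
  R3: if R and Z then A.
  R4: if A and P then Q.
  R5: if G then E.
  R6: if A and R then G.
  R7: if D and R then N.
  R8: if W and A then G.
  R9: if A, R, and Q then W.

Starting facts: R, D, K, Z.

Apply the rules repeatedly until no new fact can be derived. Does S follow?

R and Z hold, so A follows (R3).
A and R hold, so G follows (R6).
G holds, so E follows (R5).
E holds, so S follows (R1).

Yes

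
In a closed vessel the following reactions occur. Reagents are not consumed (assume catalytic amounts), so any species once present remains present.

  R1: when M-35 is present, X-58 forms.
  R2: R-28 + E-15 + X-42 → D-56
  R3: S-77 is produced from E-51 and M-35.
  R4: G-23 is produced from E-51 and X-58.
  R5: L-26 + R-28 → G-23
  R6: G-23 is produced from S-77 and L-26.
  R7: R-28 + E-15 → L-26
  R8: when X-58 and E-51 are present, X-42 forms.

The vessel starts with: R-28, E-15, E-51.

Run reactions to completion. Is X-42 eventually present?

X-42 would need X-58 and E-51 (R8), but X-58 never forms.

No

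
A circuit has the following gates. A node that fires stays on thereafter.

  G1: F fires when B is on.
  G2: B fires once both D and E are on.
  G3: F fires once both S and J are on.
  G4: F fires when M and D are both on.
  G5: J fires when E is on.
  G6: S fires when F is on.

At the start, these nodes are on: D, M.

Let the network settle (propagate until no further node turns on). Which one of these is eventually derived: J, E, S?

S

G4: M and D on → F on.
G6: F on → S on.
J would need E (G5), but E never turns on. No rule produces E, and it is not given.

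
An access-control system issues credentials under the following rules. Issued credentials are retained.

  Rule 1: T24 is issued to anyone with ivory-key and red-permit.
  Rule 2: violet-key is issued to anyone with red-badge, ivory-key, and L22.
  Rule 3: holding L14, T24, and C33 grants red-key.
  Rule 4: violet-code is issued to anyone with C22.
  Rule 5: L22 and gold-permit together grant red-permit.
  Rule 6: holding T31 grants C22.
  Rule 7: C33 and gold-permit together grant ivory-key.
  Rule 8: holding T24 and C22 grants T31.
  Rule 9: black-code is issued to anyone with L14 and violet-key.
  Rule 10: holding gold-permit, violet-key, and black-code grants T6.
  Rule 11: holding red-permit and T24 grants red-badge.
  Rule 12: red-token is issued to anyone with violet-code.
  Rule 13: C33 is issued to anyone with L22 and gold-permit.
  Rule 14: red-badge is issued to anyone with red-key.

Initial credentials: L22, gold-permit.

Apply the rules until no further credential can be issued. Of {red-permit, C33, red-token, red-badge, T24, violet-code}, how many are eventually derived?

Holding L22 and gold-permit grants C33 (Rule 13).
Holding L22 and gold-permit grants red-permit (Rule 5).
Holding C33 and gold-permit grants ivory-key (Rule 7).
Holding ivory-key and red-permit grants T24 (Rule 1).
Holding red-permit and T24 grants red-badge (Rule 11).
red-permit: reached.
C33: reached.
red-token would need violet-code (Rule 12), but violet-code is never granted.
red-badge: reached.
T24: reached.
violet-code would need C22 (Rule 4), but C22 is never granted.
Reached: red-permit, C33, red-badge, and T24 — 4 of the 6.

4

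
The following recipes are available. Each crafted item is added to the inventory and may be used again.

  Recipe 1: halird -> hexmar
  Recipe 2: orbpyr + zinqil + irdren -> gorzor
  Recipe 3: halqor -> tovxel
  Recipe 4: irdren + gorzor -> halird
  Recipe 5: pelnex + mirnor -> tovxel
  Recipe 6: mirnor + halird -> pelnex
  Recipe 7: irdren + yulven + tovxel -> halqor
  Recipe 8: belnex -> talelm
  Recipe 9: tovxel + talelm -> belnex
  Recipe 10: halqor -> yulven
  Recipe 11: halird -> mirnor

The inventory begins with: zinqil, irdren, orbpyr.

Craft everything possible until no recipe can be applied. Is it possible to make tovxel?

Yes

orbpyr + zinqil + irdren -> gorzor (Recipe 2).
irdren + gorzor -> halird (Recipe 4).
Using Recipe 11, halird makes mirnor.
mirnor + halird -> pelnex (Recipe 6).
pelnex + mirnor -> tovxel (Recipe 5).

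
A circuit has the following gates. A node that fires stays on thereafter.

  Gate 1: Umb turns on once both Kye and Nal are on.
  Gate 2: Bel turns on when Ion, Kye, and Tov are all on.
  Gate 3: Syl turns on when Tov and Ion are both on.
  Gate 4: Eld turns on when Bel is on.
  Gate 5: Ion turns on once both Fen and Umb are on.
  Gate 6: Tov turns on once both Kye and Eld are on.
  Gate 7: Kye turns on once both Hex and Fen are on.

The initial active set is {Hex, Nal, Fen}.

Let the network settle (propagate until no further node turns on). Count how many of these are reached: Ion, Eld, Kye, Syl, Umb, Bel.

3

Gate 7: Hex and Fen on → Kye on.
Kye and Nal are on, so Umb turns on (Gate 1).
Fen and Umb are on, so Ion turns on (Gate 5).
Ion: reached.
Eld would need Bel (Gate 4), but Bel never turns on.
Kye: reached.
Syl would need Tov and Ion (Gate 3), but Tov never turns on.
Umb: reached.
Bel would need Ion, Kye, and Tov (Gate 2), but Tov never turns on.
Reached: Ion, Kye, and Umb — 3 of the 6.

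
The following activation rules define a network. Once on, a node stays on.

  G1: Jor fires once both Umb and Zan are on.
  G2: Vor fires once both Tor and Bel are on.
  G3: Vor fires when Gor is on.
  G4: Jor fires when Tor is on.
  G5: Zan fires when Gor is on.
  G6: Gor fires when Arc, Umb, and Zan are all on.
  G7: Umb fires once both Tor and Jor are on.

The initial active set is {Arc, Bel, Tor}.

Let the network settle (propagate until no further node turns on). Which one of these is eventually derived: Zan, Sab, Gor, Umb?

G4: Tor on → Jor on.
G7: Tor and Jor on → Umb on.
No rule produces Sab, and it is not given. Zan would need Gor (G5), but Gor never turns on. Gor would need Arc, Umb, and Zan (G6), but Zan never turns on.

Umb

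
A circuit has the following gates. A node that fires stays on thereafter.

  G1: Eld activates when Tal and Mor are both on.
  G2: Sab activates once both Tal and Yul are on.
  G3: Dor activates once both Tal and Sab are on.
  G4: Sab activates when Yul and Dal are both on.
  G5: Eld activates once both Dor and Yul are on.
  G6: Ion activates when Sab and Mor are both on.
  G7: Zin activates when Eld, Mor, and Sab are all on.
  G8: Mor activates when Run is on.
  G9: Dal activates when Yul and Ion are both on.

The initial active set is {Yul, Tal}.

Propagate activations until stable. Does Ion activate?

No

Ion would need Sab and Mor (G6), but Mor never turns on.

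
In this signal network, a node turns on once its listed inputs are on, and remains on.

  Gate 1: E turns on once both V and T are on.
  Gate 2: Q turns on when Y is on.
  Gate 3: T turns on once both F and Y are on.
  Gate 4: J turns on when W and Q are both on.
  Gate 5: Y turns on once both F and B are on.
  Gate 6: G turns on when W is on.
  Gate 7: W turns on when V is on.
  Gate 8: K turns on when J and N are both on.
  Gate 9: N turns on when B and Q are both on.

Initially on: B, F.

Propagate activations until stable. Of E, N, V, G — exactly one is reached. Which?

N

Gate 5: F and B on → Y on.
Y is on, so Q turns on (Gate 2).
B and Q are on, so N turns on (Gate 9).
No rule produces V, and it is not given. G would need W (Gate 6), but W never turns on. E would need V and T (Gate 1), but V never turns on.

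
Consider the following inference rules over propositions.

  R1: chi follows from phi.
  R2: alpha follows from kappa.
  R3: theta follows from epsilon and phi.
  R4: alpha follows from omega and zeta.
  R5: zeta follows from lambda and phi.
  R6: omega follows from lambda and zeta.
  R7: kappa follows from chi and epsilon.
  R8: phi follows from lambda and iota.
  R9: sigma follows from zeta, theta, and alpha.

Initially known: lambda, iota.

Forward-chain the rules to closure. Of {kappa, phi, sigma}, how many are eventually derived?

lambda and iota hold, so phi follows (R8).
kappa would need chi and epsilon (R7), but epsilon is never established.
phi: reached.
sigma would need zeta, theta, and alpha (R9), but theta is never established.
Reached: phi — 1 of the 3.

1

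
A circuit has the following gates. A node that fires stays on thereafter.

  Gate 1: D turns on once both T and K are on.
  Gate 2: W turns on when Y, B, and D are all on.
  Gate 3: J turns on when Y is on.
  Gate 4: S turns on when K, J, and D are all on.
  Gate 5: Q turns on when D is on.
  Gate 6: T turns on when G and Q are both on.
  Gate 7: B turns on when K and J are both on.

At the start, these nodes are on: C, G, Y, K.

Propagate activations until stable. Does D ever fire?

D would need T and K (Gate 1), but T never turns on.

No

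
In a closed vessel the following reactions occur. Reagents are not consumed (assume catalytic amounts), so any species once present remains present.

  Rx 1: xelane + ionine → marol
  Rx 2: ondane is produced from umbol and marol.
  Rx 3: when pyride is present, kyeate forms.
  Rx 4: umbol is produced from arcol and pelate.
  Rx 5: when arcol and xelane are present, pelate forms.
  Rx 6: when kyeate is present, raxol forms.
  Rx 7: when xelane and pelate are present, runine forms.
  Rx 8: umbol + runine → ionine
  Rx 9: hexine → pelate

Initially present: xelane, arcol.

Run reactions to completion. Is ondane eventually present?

arcol and xelane present → pelate forms (Rx 5).
xelane and pelate present → runine forms (Rx 7).
arcol and pelate present → umbol forms (Rx 4).
umbol and runine present → ionine forms (Rx 8).
xelane and ionine present → marol forms (Rx 1).
umbol and marol present → ondane forms (Rx 2).

Yes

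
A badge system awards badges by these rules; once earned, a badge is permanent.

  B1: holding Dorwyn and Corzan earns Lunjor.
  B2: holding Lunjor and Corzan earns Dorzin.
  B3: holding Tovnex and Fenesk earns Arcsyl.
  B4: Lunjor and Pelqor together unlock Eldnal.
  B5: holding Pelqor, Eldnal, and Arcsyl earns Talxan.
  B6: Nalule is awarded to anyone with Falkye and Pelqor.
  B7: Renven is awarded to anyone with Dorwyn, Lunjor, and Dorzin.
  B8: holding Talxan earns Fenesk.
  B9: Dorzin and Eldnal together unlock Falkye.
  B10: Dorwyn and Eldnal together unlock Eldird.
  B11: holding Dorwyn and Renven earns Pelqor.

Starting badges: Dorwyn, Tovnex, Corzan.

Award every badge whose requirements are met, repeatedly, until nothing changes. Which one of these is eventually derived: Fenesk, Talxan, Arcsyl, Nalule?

With Dorwyn and Corzan, Lunjor is earned (B1).
With Lunjor and Corzan, Dorzin is earned (B2).
With Dorwyn, Lunjor, and Dorzin, Renven is earned (B7).
With Dorwyn and Renven, Pelqor is earned (B11).
With Lunjor and Pelqor, Eldnal is earned (B4).
With Dorzin and Eldnal, Falkye is earned (B9).
With Falkye and Pelqor, Nalule is earned (B6).
Arcsyl would need Tovnex and Fenesk (B3), but Fenesk is never earned. Talxan would need Pelqor, Eldnal, and Arcsyl (B5), but Arcsyl is never earned. Fenesk would need Talxan (B8), but Talxan is never earned.

Nalule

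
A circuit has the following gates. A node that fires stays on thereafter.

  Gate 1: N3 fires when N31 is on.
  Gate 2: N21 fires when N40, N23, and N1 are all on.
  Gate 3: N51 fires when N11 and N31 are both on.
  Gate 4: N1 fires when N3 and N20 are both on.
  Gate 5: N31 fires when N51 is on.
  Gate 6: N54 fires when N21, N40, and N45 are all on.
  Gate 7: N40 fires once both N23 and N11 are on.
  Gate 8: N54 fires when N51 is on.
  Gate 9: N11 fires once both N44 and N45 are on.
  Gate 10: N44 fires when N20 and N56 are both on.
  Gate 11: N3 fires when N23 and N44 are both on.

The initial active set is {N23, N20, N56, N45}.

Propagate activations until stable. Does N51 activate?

No

N51 would need N11 and N31 (Gate 3), but N31 never turns on.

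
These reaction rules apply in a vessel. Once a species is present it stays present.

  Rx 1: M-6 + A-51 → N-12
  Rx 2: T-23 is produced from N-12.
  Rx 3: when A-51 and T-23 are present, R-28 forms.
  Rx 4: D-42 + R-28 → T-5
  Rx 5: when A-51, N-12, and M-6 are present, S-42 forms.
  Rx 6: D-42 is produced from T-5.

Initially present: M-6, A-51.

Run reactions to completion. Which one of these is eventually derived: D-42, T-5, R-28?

R-28

M-6 and A-51 present → N-12 forms (Rx 1).
N-12 present → T-23 forms (Rx 2).
A-51 and T-23 present → R-28 forms (Rx 3).
D-42 would need T-5 (Rx 6), but T-5 never forms. T-5 would need D-42 and R-28 (Rx 4), but D-42 never forms.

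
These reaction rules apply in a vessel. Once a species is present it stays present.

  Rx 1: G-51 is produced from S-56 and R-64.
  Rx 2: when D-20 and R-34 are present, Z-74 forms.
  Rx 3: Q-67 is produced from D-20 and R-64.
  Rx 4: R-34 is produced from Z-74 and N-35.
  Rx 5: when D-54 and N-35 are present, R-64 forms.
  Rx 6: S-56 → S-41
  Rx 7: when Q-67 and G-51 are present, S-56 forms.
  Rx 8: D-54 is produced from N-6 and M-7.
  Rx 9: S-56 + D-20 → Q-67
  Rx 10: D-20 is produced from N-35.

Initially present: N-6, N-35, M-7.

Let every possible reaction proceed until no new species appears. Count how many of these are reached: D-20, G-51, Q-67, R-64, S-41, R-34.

3

N-35 present → D-20 forms (Rx 10).
N-6 and M-7 present → D-54 forms (Rx 8).
D-54 and N-35 present → R-64 forms (Rx 5).
D-20 and R-64 present → Q-67 forms (Rx 3).
D-20: reached.
G-51 would need S-56 and R-64 (Rx 1), but S-56 never forms.
Q-67: reached.
R-64: reached.
S-41 would need S-56 (Rx 6), but S-56 never forms.
R-34 would need Z-74 and N-35 (Rx 4), but Z-74 never forms.
Reached: D-20, Q-67, and R-64 — 3 of the 6.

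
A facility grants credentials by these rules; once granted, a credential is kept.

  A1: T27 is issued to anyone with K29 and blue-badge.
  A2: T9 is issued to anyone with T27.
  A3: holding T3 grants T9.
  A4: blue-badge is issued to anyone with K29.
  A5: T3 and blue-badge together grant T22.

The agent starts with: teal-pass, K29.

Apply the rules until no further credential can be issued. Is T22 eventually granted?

T22 would need T3 and blue-badge (A5), but T3 is never granted.

No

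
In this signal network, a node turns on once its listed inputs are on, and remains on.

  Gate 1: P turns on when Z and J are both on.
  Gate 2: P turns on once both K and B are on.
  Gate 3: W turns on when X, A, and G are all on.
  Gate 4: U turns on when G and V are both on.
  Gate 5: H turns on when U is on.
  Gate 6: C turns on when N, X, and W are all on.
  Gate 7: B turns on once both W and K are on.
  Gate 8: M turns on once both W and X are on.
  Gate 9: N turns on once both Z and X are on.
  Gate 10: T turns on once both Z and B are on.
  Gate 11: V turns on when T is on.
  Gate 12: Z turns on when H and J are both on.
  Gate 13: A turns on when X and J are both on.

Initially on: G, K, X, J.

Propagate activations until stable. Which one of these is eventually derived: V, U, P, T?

P

Gate 13: X and J on → A on.
Gate 3: X, A, and G on → W on.
Gate 7: W and K on → B on.
K and B are on, so P turns on (Gate 2).
T would need Z and B (Gate 10), but Z never turns on. V would need T (Gate 11), but T never turns on. U would need G and V (Gate 4), but V never turns on.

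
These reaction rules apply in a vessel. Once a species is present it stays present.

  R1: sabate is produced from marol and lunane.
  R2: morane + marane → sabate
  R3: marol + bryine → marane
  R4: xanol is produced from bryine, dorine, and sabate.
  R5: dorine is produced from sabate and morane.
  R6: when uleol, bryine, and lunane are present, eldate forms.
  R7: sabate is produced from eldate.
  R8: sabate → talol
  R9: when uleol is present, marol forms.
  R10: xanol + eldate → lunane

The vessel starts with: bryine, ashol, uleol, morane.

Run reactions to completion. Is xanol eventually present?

uleol present → marol forms (R9).
marol and bryine present → marane forms (R3).
morane and marane present → sabate forms (R2).
sabate and morane present → dorine forms (R5).
bryine, dorine, and sabate present → xanol forms (R4).

Yes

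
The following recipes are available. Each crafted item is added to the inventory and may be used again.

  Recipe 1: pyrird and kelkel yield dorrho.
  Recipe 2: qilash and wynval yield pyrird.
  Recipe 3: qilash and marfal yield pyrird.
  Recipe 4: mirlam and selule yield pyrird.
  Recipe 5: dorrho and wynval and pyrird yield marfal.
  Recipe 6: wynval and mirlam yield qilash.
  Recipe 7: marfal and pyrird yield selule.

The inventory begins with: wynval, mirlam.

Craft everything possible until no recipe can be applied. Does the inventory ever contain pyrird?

Using Recipe 6, wynval and mirlam make qilash.
Using Recipe 2, qilash and wynval make pyrird.

Yes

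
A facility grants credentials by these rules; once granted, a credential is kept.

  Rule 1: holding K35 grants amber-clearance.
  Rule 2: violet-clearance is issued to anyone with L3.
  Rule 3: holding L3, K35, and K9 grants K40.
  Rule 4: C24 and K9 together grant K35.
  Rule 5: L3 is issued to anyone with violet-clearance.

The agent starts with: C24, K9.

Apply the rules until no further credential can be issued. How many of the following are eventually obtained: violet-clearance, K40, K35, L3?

Holding C24 and K9 grants K35 (Rule 4).
violet-clearance would need L3 (Rule 2), but L3 is never granted.
K40 would need L3, K35, and K9 (Rule 3), but L3 is never granted.
K35: reached.
L3 would need violet-clearance (Rule 5), but violet-clearance is never granted.
Reached: K35 — 1 of the 4.

1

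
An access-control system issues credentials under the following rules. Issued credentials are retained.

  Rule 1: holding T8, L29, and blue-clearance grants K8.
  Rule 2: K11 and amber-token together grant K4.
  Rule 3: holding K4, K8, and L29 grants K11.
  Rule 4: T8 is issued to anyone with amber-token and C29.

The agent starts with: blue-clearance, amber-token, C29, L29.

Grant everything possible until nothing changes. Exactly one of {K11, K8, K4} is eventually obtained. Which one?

Holding amber-token and C29 grants T8 (Rule 4).
Holding T8, L29, and blue-clearance grants K8 (Rule 1).
K4 would need K11 and amber-token (Rule 2), but K11 is never granted. K11 would need K4, K8, and L29 (Rule 3), but K4 is never granted.

K8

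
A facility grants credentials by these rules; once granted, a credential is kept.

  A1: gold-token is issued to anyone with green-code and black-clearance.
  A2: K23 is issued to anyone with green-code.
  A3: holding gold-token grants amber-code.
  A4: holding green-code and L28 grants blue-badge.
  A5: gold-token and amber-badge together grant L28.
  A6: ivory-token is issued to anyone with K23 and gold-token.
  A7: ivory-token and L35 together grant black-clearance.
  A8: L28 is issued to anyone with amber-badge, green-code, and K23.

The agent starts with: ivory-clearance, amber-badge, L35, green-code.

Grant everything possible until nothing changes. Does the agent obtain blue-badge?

Yes

Holding green-code grants K23 (A2).
Holding amber-badge, green-code, and K23 grants L28 (A8).
Holding green-code and L28 grants blue-badge (A4).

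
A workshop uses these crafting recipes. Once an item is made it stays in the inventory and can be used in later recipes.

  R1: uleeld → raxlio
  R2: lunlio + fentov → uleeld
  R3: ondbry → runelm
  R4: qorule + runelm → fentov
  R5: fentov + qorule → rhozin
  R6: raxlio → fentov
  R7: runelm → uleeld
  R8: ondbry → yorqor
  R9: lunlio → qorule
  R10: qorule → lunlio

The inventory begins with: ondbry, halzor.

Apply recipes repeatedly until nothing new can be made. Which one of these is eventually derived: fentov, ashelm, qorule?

fentov

Using R3, ondbry makes runelm.
Using R7, runelm makes uleeld.
Using R1, uleeld makes raxlio.
Using R6, raxlio makes fentov.
qorule would need lunlio (R9), but lunlio is never obtained. No rule produces ashelm, and it is not given.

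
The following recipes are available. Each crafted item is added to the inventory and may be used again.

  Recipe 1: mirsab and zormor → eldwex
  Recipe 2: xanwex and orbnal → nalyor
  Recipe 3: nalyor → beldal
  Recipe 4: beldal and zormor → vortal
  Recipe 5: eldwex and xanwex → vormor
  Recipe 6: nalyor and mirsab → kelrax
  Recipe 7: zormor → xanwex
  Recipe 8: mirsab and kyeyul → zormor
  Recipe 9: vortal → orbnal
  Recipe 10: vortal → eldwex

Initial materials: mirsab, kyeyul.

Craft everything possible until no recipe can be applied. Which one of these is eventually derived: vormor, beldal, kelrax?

mirsab and kyeyul → zormor (Recipe 8).
mirsab and zormor → eldwex (Recipe 1).
Using Recipe 7, zormor makes xanwex.
Using Recipe 5, eldwex and xanwex make vormor.
beldal would need nalyor (Recipe 3), but nalyor is never obtained. kelrax would need nalyor and mirsab (Recipe 6), but nalyor is never obtained.

vormor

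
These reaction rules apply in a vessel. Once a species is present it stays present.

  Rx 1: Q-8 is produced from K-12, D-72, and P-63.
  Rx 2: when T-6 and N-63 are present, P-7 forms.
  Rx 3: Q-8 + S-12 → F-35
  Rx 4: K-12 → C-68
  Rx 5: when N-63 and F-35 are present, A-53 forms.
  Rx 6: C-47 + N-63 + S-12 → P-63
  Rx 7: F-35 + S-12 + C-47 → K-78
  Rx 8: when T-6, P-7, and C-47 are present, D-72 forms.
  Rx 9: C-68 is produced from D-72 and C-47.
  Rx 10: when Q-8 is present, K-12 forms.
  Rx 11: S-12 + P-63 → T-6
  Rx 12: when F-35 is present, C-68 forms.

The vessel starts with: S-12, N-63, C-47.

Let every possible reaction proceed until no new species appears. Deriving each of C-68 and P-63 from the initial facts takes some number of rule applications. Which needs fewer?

P-63: C-47, N-63, and S-12 present → P-63 forms (Rx 6). [1 rule application]
C-68: C-47, N-63, and S-12 present → P-63 forms (Rx 6). S-12 and P-63 present → T-6 forms (Rx 11). T-6 and N-63 present → P-7 forms (Rx 2). T-6, P-7, and C-47 present → D-72 forms (Rx 8). D-72 and C-47 present → C-68 forms (Rx 9). [5 rule applications]
P-63 needs fewer.

P-63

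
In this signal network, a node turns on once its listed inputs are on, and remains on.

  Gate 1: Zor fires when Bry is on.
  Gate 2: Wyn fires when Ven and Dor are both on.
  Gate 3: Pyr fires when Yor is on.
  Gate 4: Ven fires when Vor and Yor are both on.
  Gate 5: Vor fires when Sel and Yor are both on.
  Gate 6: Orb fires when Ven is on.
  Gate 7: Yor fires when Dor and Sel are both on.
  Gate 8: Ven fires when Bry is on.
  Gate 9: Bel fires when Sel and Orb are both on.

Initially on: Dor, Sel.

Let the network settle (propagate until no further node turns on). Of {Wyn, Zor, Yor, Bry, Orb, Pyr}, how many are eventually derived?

Dor and Sel are on, so Yor fires (Gate 7).
Gate 5: Sel and Yor on → Vor on.
Yor is on, so Pyr fires (Gate 3).
Gate 4: Vor and Yor on → Ven on.
Gate 2: Ven and Dor on → Wyn on.
Ven is on, so Orb fires (Gate 6).
Wyn: reached.
Zor would need Bry (Gate 1), but Bry never turns on.
Yor: reached.
No rule produces Bry, and it is not given.
Orb: reached.
Pyr: reached.
Reached: Wyn, Yor, Orb, and Pyr — 4 of the 6.

4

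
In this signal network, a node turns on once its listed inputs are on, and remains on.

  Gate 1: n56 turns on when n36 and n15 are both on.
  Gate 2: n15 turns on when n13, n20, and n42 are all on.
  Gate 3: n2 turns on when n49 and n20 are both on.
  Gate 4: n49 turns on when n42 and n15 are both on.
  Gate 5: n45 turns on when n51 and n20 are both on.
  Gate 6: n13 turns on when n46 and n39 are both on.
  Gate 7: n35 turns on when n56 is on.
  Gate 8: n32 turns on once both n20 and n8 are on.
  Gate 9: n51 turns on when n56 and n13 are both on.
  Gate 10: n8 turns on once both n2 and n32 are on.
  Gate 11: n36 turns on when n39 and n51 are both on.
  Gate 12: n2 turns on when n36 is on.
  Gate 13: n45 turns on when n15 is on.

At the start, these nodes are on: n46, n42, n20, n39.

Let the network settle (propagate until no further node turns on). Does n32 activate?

No

n32 would need n20 and n8 (Gate 8), but n8 never turns on.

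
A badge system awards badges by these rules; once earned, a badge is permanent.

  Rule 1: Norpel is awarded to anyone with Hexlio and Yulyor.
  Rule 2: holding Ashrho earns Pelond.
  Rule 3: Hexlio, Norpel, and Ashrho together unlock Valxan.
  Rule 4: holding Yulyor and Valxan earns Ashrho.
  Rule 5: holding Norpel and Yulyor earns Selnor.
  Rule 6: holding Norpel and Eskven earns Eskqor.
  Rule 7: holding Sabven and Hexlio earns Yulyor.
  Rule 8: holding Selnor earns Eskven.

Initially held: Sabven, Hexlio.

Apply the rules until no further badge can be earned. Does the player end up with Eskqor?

With Sabven and Hexlio, Yulyor is earned (Rule 7).
With Hexlio and Yulyor, Norpel is earned (Rule 1).
With Norpel and Yulyor, Selnor is earned (Rule 5).
With Selnor, Eskven is earned (Rule 8).
With Norpel and Eskven, Eskqor is earned (Rule 6).

Yes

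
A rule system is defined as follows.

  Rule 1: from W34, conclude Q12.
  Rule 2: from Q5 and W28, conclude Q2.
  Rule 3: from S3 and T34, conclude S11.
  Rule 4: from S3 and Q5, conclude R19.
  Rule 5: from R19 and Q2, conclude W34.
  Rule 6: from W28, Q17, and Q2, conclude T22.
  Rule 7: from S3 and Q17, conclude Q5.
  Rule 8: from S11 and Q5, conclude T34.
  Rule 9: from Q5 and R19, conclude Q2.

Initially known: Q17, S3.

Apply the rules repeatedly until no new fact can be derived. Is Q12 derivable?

Yes

From S3 and Q17, Rule 7 gives Q5.
From S3 and Q5, Rule 4 gives R19.
From Q5 and R19, Rule 9 gives Q2.
R19 and Q2 hold, so W34 follows (Rule 5).
From W34, Rule 1 gives Q12.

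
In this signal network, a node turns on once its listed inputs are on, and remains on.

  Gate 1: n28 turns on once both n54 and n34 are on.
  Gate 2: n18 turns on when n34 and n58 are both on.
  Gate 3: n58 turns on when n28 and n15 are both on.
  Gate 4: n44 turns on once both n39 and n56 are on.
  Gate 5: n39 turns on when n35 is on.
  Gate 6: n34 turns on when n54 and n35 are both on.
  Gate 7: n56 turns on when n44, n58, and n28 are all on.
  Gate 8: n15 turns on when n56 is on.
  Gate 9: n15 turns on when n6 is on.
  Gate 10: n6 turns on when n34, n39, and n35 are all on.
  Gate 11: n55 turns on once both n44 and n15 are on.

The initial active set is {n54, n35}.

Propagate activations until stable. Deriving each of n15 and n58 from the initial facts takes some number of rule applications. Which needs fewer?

n15

n15: n54 and n35 are on, so n34 turns on (Gate 6). Gate 5: n35 on → n39 on. Gate 10: n34, n39, and n35 on → n6 on. n6 is on, so n15 turns on (Gate 9). [4 rule applications]
n58: n54 and n35 are on, so n34 turns on (Gate 6). Gate 5: n35 on → n39 on. n34, n39, and n35 are on, so n6 turns on (Gate 10). n54 and n34 are on, so n28 turns on (Gate 1). Gate 9: n6 on → n15 on. n28 and n15 are on, so n58 turns on (Gate 3). [6 rule applications]
n15 needs fewer.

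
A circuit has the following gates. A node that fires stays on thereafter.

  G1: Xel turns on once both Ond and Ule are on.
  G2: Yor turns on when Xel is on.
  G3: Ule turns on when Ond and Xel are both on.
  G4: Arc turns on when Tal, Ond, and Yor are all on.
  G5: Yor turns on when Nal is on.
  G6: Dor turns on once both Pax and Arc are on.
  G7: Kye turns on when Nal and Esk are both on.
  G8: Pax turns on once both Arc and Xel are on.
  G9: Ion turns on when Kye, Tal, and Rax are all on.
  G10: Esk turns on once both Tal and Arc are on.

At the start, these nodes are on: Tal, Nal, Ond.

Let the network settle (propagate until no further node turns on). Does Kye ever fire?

Yes

Nal is on, so Yor turns on (G5).
G4: Tal, Ond, and Yor on → Arc on.
Tal and Arc are on, so Esk turns on (G10).
Nal and Esk are on, so Kye turns on (G7).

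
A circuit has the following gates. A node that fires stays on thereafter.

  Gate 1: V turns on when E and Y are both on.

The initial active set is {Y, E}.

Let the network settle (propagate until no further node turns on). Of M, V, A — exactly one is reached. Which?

E and Y are on, so V turns on (Gate 1).
No rule produces M, and it is not given. No rule produces A, and it is not given.

V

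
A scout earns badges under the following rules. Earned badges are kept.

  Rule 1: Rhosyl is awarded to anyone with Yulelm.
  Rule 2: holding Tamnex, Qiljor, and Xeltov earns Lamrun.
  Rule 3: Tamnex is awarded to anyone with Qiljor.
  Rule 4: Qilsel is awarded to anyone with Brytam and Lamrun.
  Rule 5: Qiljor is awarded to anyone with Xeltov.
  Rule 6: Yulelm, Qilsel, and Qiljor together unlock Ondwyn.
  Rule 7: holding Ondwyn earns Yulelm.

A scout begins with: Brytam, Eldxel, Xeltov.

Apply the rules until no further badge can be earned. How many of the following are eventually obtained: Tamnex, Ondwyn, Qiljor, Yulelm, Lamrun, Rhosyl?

With Xeltov, Qiljor is earned (Rule 5).
With Qiljor, Tamnex is earned (Rule 3).
With Tamnex, Qiljor, and Xeltov, Lamrun is earned (Rule 2).
Tamnex: reached.
Ondwyn would need Yulelm, Qilsel, and Qiljor (Rule 6), but Yulelm is never earned.
Qiljor: reached.
Yulelm would need Ondwyn (Rule 7), but Ondwyn is never earned.
Lamrun: reached.
Rhosyl would need Yulelm (Rule 1), but Yulelm is never earned.
Reached: Tamnex, Qiljor, and Lamrun — 3 of the 6.

3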